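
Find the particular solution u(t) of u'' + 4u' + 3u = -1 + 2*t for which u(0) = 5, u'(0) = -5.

Characteristic equation r² + 4r + 3 = 0 factors as (r + 1)(r + 3) = 0, so r = -1, -3.
Hence u_h = C1*exp(-t) + C2*exp(-3*t).
For the particular solution try u_p = A0 + A1*t. Substituting and matching coefficients of each power of t gives A0 = -11/9, A1 = 2/3, so u_p = -11/9 + 2*t/3.
General solution: u = -11/9 + 2*t/3 + C1*exp(-t) + C2*exp(-3*t).
Apply the initial conditions: u(0) = -11/9 + C1 + C2 = 5 and u'(0) = 2/3 - C1 - 3*C2 = -5. Solving gives C1 = 13/2, C2 = -5/18.

u = -11/9 - 5*exp(-3*t)/18 + 2*t/3 + 13*exp(-t)/2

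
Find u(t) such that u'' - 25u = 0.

Characteristic equation r² - 25 = 0 factors as (r - 5)(r + 5) = 0, so r = 5, -5.
Hence u_h = C1*exp(5*t) + C2*exp(-5*t).

u = C1*exp(5*t) + C2*exp(-5*t)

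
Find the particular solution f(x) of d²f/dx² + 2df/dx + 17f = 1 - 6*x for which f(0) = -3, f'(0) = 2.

Characteristic equation r² + 2r + 17 = 0 has discriminant (2)² - 4·(17) = -64 < 0, so r = -1 ± 4i.
Hence f_h = C1*cos(4*x)*exp(-x) + C2*exp(-x)*sin(4*x).
For the particular solution try f_p = A0 + A1*x. Substituting and matching coefficients of each power of x gives A0 = 29/289, A1 = -6/17, so f_p = 29/289 - 6*x/17.
General solution: f = 29/289 - 6*x/17 + C1*cos(4*x)*exp(-x) + C2*exp(-x)*sin(4*x).
Apply the initial conditions: f(0) = 29/289 + C1 = -3 and f'(0) = -6/17 - C1 + 4*C2 = 2. Solving gives C1 = -896/289, C2 = -54/289.

f = 29/289 - 6*x/17 - 896*cos(4*x)*exp(-x)/289 - 54*exp(-x)*sin(4*x)/289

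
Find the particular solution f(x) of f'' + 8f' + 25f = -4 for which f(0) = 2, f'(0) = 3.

f = -4/25 + 54*cos(3*x)*exp(-4*x)/25 + 97*exp(-4*x)*sin(3*x)/25

Characteristic equation r² + 8r + 25 = 0 has discriminant (8)² - 4·(25) = -36 < 0, so r = -4 ± 3i.
Hence f_h = C1*cos(3*x)*exp(-4*x) + C2*exp(-4*x)*sin(3*x).
For the particular solution try f_p = A0. Substituting and matching coefficients of each power of x gives A0 = -4/25, so f_p = -4/25.
General solution: f = -4/25 + C1*cos(3*x)*exp(-4*x) + C2*exp(-4*x)*sin(3*x).
Apply the initial conditions: f(0) = -4/25 + C1 = 2 and f'(0) = -4*C1 + 3*C2 = 3. Solving gives C1 = 54/25, C2 = 97/25.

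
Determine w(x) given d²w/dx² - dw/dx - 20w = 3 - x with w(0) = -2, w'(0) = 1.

Characteristic equation r² - r - 20 = 0 factors as (r + 4)(r - 5) = 0, so r = -4, 5.
Hence w_h = C1*exp(-4*x) + C2*exp(5*x).
For the particular solution try w_p = A0 + A1*x. Substituting and matching coefficients of each power of x gives A0 = -61/400, A1 = 1/20, so w_p = -61/400 + x/20.
General solution: w = -61/400 + x/20 + C1*exp(-4*x) + C2*exp(5*x).
Apply the initial conditions: w(0) = -61/400 + C1 + C2 = -2 and w'(0) = 1/20 - 4*C1 + 5*C2 = 1. Solving gives C1 = -163/144, C2 = -161/225.

w = -61/400 - 163*exp(-4*x)/144 - 161*exp(5*x)/225 + x/20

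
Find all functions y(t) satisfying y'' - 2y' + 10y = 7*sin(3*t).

Characteristic equation r² - 2r + 10 = 0 has discriminant (-2)² - 4·(10) = -36 < 0, so r = 1 ± 3i.
Hence y_h = C1*cos(3*t)*exp(t) + C2*exp(t)*sin(3*t).
Try y_p = A*cos(3*t) + B*sin(3*t). Substituting and equating the coefficients of cos(3t) and sin(3t) gives A = 42/37, B = 7/37, so y_p = 7*sin(3*t)/37 + 42*cos(3*t)/37.

y = 7*sin(3*t)/37 + 42*cos(3*t)/37 + C1*cos(3*t)*exp(t) + C2*exp(t)*sin(3*t)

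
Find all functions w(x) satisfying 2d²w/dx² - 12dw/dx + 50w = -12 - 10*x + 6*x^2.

w = -4434/15625 - 89*x/625 + 3*x**2/25 + C1*cos(4*x)*exp(3*x) + C2*exp(3*x)*sin(4*x)

Divide through by 2: w'' - 6w' + 25w = -6 - 5*x + 3*x^2.
Characteristic equation r² - 6r + 25 = 0 has discriminant (-6)² - 4·(25) = -64 < 0, so r = 3 ± 4i.
Hence w_h = C1*cos(4*x)*exp(3*x) + C2*exp(3*x)*sin(4*x).
For the particular solution try w_p = A0 + A1*x + A2*x^2. Substituting and matching coefficients of each power of x gives A0 = -4434/15625, A1 = -89/625, A2 = 3/25, so w_p = -4434/15625 - 89*x/625 + 3*x^2/25.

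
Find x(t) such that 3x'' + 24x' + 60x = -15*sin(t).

x = -19*sin(t)/85 + 8*cos(t)/85 + C1*cos(2*t)*exp(-4*t) + C2*exp(-4*t)*sin(2*t)

Divide through by 3: x'' + 8x' + 20x = -5*sin(t).
Characteristic equation r² + 8r + 20 = 0 has discriminant (8)² - 4·(20) = -16 < 0, so r = -4 ± 2i.
Hence x_h = C1*cos(2*t)*exp(-4*t) + C2*exp(-4*t)*sin(2*t).
Try x_p = A*cos(t) + B*sin(t). Substituting and equating the coefficients of cos(t) and sin(t) gives A = 8/85, B = -19/85, so x_p = -19*sin(t)/85 + 8*cos(t)/85.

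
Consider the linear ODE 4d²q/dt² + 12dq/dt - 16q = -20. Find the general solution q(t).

q = 5/4 + C1*exp(-4*t) + C2*exp(t)

Divide through by 4: q'' + 3q' - 4q = -5.
Characteristic equation r² + 3r - 4 = 0 factors as (r + 4)(r - 1) = 0, so r = -4, 1.
Hence q_h = C1*exp(-4*t) + C2*exp(t).
For the particular solution try q_p = A0. Substituting and matching coefficients of each power of t gives A0 = 5/4, so q_p = 5/4.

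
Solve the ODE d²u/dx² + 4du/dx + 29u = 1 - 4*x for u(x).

u = 45/841 - 4*x/29 + C1*cos(5*x)*exp(-2*x) + C2*exp(-2*x)*sin(5*x)

Characteristic equation r² + 4r + 29 = 0 has discriminant (4)² - 4·(29) = -100 < 0, so r = -2 ± 5i.
Hence u_h = C1*cos(5*x)*exp(-2*x) + C2*exp(-2*x)*sin(5*x).
For the particular solution try u_p = A0 + A1*x. Substituting and matching coefficients of each power of x gives A0 = 45/841, A1 = -4/29, so u_p = 45/841 - 4*x/29.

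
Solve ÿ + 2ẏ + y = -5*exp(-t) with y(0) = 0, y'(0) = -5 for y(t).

Characteristic equation r² + 2r + 1 = 0 has discriminant (2)² - 4·(1) = 0, so r = -1 is a repeated root.
Hence y_h = (C1 + C2*t)*exp(-t).
Since exp(-t) solves the homogeneous equation (r = -1 is a root of multiplicity 2), multiply the trial by t^2. Try y_p = A*t^2*exp(-t). Substituting into the equation and dividing by exp(-t) gives A = -5/2, so y_p = -5*t^2*exp(-t)/2.
General solution: y = C1*exp(-t) - 5*t^2*exp(-t)/2 + C2*t*exp(-t).
Apply the initial conditions: y(0) = C1 = 0 and y'(0) = C2 - C1 = -5. Solving gives C1 = 0, C2 = -5.

y = -5*t*exp(-t) - 5*t**2*exp(-t)/2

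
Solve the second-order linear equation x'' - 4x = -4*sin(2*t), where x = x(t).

Characteristic equation r² - 4 = 0 factors as (r + 2)(r - 2) = 0, so r = -2, 2.
Hence x_h = C1*exp(-2*t) + C2*exp(2*t).
Try x_p = A*cos(2*t) + B*sin(2*t). Substituting and equating the coefficients of cos(2t) and sin(2t) gives A = 0, B = 1/2, so x_p = sin(2*t)/2.

x = sin(2*t)/2 + C1*exp(-2*t) + C2*exp(2*t)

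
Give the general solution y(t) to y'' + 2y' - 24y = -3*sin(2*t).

Characteristic equation r² + 2r - 24 = 0 factors as (r - 4)(r + 6) = 0, so r = 4, -6.
Hence y_h = C1*exp(4*t) + C2*exp(-6*t).
Try y_p = A*cos(2*t) + B*sin(2*t). Substituting and equating the coefficients of cos(2t) and sin(2t) gives A = 3/200, B = 21/200, so y_p = 3*cos(2*t)/200 + 21*sin(2*t)/200.

y = 3*cos(2*t)/200 + 21*sin(2*t)/200 + C1*exp(4*t) + C2*exp(-6*t)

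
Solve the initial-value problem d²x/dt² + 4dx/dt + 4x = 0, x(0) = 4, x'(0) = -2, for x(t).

x = 4*exp(-2*t) + 6*t*exp(-2*t)

Characteristic equation r² + 4r + 4 = 0 has discriminant (4)² - 4·(4) = 0, so r = -2 is a repeated root.
Hence x_h = (C1 + C2*t)*exp(-2*t).
Apply the initial conditions: x(0) = C1 = 4 and x'(0) = C2 - 2*C1 = -2. Solving gives C1 = 4, C2 = 6.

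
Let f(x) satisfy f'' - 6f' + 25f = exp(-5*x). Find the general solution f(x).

f = exp(-5*x)/80 + C1*cos(4*x)*exp(3*x) + C2*exp(3*x)*sin(4*x)

Characteristic equation r² - 6r + 25 = 0 has discriminant (-6)² - 4·(25) = -64 < 0, so r = 3 ± 4i.
Hence f_h = C1*cos(4*x)*exp(3*x) + C2*exp(3*x)*sin(4*x).
Try f_p = A*exp(-5*x). Substituting into the equation and dividing by exp(-5*x) gives A = 1/80, so f_p = exp(-5*x)/80.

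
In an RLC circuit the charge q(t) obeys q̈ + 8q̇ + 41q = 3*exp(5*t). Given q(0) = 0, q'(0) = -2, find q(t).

q = 3*exp(5*t)/106 - 239*exp(-4*t)*sin(5*t)/530 - 3*cos(5*t)*exp(-4*t)/106

Characteristic equation r² + 8r + 41 = 0 has discriminant (8)² - 4·(41) = -100 < 0, so r = -4 ± 5i.
Hence q_h = C1*cos(5*t)*exp(-4*t) + C2*exp(-4*t)*sin(5*t).
Try q_p = A*exp(5*t). Substituting into the equation and dividing by exp(5*t) gives A = 3/106, so q_p = 3*exp(5*t)/106.
General solution: q = 3*exp(5*t)/106 + C1*cos(5*t)*exp(-4*t) + C2*exp(-4*t)*sin(5*t).
Apply the initial conditions: q(0) = 3/106 + C1 = 0 and q'(0) = 15/106 - 4*C1 + 5*C2 = -2. Solving gives C1 = -3/106, C2 = -239/530.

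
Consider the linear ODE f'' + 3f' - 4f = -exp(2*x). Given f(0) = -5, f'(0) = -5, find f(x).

Characteristic equation r² + 3r - 4 = 0 factors as (r - 1)(r + 4) = 0, so r = 1, -4.
Hence f_h = C1*exp(x) + C2*exp(-4*x).
Try f_p = A*exp(2*x). Substituting into the equation and dividing by exp(2*x) gives A = -1/6, so f_p = -exp(2*x)/6.
General solution: f = -exp(2*x)/6 + C1*exp(x) + C2*exp(-4*x).
Apply the initial conditions: f(0) = -1/6 + C1 + C2 = -5 and f'(0) = -1/3 + C1 - 4*C2 = -5. Solving gives C1 = -24/5, C2 = -1/30.

f = -24*exp(x)/5 - exp(2*x)/6 - exp(-4*x)/30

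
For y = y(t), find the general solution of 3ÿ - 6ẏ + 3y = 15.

y = 5 + C1*exp(t) + C2*t*exp(t)

Divide through by 3: y'' - 2y' + y = 5.
Characteristic equation r² - 2r + 1 = 0 has discriminant (-2)² - 4·(1) = 0, so r = 1 is a repeated root.
Hence y_h = (C1 + C2*t)*exp(t).
For the particular solution try y_p = A0. Substituting and matching coefficients of each power of t gives A0 = 5, so y_p = 5.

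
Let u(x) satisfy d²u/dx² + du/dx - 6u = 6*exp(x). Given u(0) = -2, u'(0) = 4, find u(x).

u = -13*exp(-3*x)/10 - 3*exp(x)/2 + 4*exp(2*x)/5

Characteristic equation r² + r - 6 = 0 factors as (r - 2)(r + 3) = 0, so r = 2, -3.
Hence u_h = C1*exp(2*x) + C2*exp(-3*x).
Try u_p = A*exp(x). Substituting into the equation and dividing by exp(x) gives A = -3/2, so u_p = -3*exp(x)/2.
General solution: u = -3*exp(x)/2 + C1*exp(2*x) + C2*exp(-3*x).
Apply the initial conditions: u(0) = -3/2 + C1 + C2 = -2 and u'(0) = -3/2 - 3*C2 + 2*C1 = 4. Solving gives C1 = 4/5, C2 = -13/10.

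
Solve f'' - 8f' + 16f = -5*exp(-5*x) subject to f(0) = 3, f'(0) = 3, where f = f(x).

f = -5*exp(-5*x)/81 + 248*exp(4*x)/81 - 86*x*exp(4*x)/9

Characteristic equation r² - 8r + 16 = 0 has discriminant (-8)² - 4·(16) = 0, so r = 4 is a repeated root.
Hence f_h = (C1 + C2*x)*exp(4*x).
Try f_p = A*exp(-5*x). Substituting into the equation and dividing by exp(-5*x) gives A = -5/81, so f_p = -5*exp(-5*x)/81.
General solution: f = -5*exp(-5*x)/81 + C1*exp(4*x) + C2*x*exp(4*x).
Apply the initial conditions: f(0) = -5/81 + C1 = 3 and f'(0) = 25/81 + C2 + 4*C1 = 3. Solving gives C1 = 248/81, C2 = -86/9.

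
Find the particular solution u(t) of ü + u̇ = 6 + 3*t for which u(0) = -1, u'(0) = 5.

u = 1 - 2*exp(-t) + 3*t + 3*t**2/2

Characteristic equation r² + r = 0 factors as (r + 1)r = 0, so r = -1, 0.
Hence u_h = C1*exp(-t) + C2.
Since 0 is a characteristic root (multiplicity 1), multiply the polynomial trial by t: try u_p = t*(A0 + A1*t). Substituting and matching coefficients of each power of t gives A0 = 3, A1 = 3/2, so u_p = 3*t + 3*t^2/2.
General solution: u = C2 + 3*t + 3*t^2/2 + C1*exp(-t).
Apply the initial conditions: u(0) = C1 + C2 = -1 and u'(0) = 3 - C1 = 5. Solving gives C1 = -2, C2 = 1.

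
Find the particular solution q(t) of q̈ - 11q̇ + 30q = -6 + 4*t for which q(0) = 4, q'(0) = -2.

Characteristic equation r² - 11r + 30 = 0 factors as (r - 5)(r - 6) = 0, so r = 5, 6.
Hence q_h = C1*exp(5*t) + C2*exp(6*t).
For the particular solution try q_p = A0 + A1*t. Substituting and matching coefficients of each power of t gives A0 = -34/225, A1 = 2/15, so q_p = -34/225 + 2*t/15.
General solution: q = -34/225 + 2*t/15 + C1*exp(5*t) + C2*exp(6*t).
Apply the initial conditions: q(0) = -34/225 + C1 + C2 = 4 and q'(0) = 2/15 + 5*C1 + 6*C2 = -2. Solving gives C1 = 676/25, C2 = -206/9.

q = -34/225 - 206*exp(6*t)/9 + 2*t/15 + 676*exp(5*t)/25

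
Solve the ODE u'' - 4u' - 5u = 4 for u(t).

u = -4/5 + C1*exp(-t) + C2*exp(5*t)

Characteristic equation r² - 4r - 5 = 0 factors as (r + 1)(r - 5) = 0, so r = -1, 5.
Hence u_h = C1*exp(-t) + C2*exp(5*t).
For the particular solution try u_p = A0. Substituting and matching coefficients of each power of t gives A0 = -4/5, so u_p = -4/5.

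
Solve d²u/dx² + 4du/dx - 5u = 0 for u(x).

u = C1*exp(-5*x) + C2*exp(x)

Characteristic equation r² + 4r - 5 = 0 factors as (r + 5)(r - 1) = 0, so r = -5, 1.
Hence u_h = C1*exp(-5*x) + C2*exp(x).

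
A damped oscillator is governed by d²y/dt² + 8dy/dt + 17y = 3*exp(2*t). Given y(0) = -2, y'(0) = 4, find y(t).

Characteristic equation r² + 8r + 17 = 0 has discriminant (8)² - 4·(17) = -4 < 0, so r = -4 ± i.
Hence y_h = C1*cos(t)*exp(-4*t) + C2*exp(-4*t)*sin(t).
Try y_p = A*exp(2*t). Substituting into the equation and dividing by exp(2*t) gives A = 3/37, so y_p = 3*exp(2*t)/37.
General solution: y = 3*exp(2*t)/37 + C1*cos(t)*exp(-4*t) + C2*exp(-4*t)*sin(t).
Apply the initial conditions: y(0) = 3/37 + C1 = -2 and y'(0) = 6/37 + C2 - 4*C1 = 4. Solving gives C1 = -77/37, C2 = -166/37.

y = 3*exp(2*t)/37 - 166*exp(-4*t)*sin(t)/37 - 77*cos(t)*exp(-4*t)/37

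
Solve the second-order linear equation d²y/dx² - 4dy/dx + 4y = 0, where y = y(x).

Characteristic equation r² - 4r + 4 = 0 has discriminant (-4)² - 4·(4) = 0, so r = 2 is a repeated root.
Hence y_h = (C1 + C2*x)*exp(2*x).

y = C1*exp(2*x) + C2*x*exp(2*x)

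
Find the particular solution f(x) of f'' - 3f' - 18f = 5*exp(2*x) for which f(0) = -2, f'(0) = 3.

Characteristic equation r² - 3r - 18 = 0 factors as (r + 3)(r - 6) = 0, so r = -3, 6.
Hence f_h = C1*exp(-3*x) + C2*exp(6*x).
Try f_p = A*exp(2*x). Substituting into the equation and dividing by exp(2*x) gives A = -1/4, so f_p = -exp(2*x)/4.
General solution: f = -exp(2*x)/4 + C1*exp(-3*x) + C2*exp(6*x).
Apply the initial conditions: f(0) = -1/4 + C1 + C2 = -2 and f'(0) = -1/2 - 3*C1 + 6*C2 = 3. Solving gives C1 = -14/9, C2 = -7/36.

f = -14*exp(-3*x)/9 - 7*exp(6*x)/36 - exp(2*x)/4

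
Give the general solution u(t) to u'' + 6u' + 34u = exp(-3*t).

u = exp(-3*t)/25 + C1*cos(5*t)*exp(-3*t) + C2*exp(-3*t)*sin(5*t)

Characteristic equation r² + 6r + 34 = 0 has discriminant (6)² - 4·(34) = -100 < 0, so r = -3 ± 5i.
Hence u_h = C1*cos(5*t)*exp(-3*t) + C2*exp(-3*t)*sin(5*t).
Try u_p = A*exp(-3*t). Substituting into the equation and dividing by exp(-3*t) gives A = 1/25, so u_p = exp(-3*t)/25.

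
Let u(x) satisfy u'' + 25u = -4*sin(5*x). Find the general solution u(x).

u = C1*cos(5*x) + C2*sin(5*x) + 2*x*cos(5*x)/5

Characteristic equation r² + 25 = 0 has discriminant (0)² - 4·(25) = -100 < 0, so r = ± 5i.
Hence u_h = C1*cos(5*x) + C2*sin(5*x).
Since ±5i are characteristic roots, multiply the trial by x. Try u_p = x*(A*cos(5*x) + B*sin(5*x)). Substituting and equating the coefficients of cos(5x) and sin(5x) gives A = 2/5, B = 0, so u_p = 2*x*cos(5*x)/5.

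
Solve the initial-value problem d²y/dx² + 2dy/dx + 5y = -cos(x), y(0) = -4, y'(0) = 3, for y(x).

y = -cos(x)/5 - sin(x)/10 - 19*cos(2*x)*exp(-x)/5 - 7*exp(-x)*sin(2*x)/20

Characteristic equation r² + 2r + 5 = 0 has discriminant (2)² - 4·(5) = -16 < 0, so r = -1 ± 2i.
Hence y_h = C1*cos(2*x)*exp(-x) + C2*exp(-x)*sin(2*x).
Try y_p = A*cos(x) + B*sin(x). Substituting and equating the coefficients of cos(x) and sin(x) gives A = -1/5, B = -1/10, so y_p = -cos(x)/5 - sin(x)/10.
General solution: y = -cos(x)/5 - sin(x)/10 + C1*cos(2*x)*exp(-x) + C2*exp(-x)*sin(2*x).
Apply the initial conditions: y(0) = -1/5 + C1 = -4 and y'(0) = -1/10 - C1 + 2*C2 = 3. Solving gives C1 = -19/5, C2 = -7/20.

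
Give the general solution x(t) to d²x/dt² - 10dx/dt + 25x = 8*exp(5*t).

Characteristic equation r² - 10r + 25 = 0 has discriminant (-10)² - 4·(25) = 0, so r = 5 is a repeated root.
Hence x_h = (C1 + C2*t)*exp(5*t).
Since exp(5*t) solves the homogeneous equation (r = 5 is a root of multiplicity 2), multiply the trial by t^2. Try x_p = A*t^2*exp(5*t). Substituting into the equation and dividing by exp(5*t) gives A = 4, so x_p = 4*t^2*exp(5*t).

x = C1*exp(5*t) + 4*t**2*exp(5*t) + C2*t*exp(5*t)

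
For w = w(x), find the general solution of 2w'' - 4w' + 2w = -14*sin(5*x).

w = -35*cos(5*x)/338 + 42*sin(5*x)/169 + C1*exp(x) + C2*x*exp(x)

Divide through by 2: w'' - 2w' + w = -7*sin(5*x).
Characteristic equation r² - 2r + 1 = 0 has discriminant (-2)² - 4·(1) = 0, so r = 1 is a repeated root.
Hence w_h = (C1 + C2*x)*exp(x).
Try w_p = A*cos(5*x) + B*sin(5*x). Substituting and equating the coefficients of cos(5x) and sin(5x) gives A = -35/338, B = 42/169, so w_p = -35*cos(5*x)/338 + 42*sin(5*x)/169.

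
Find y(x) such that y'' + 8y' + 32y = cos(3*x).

y = 23*cos(3*x)/1105 + 24*sin(3*x)/1105 + C1*cos(4*x)*exp(-4*x) + C2*exp(-4*x)*sin(4*x)

Characteristic equation r² + 8r + 32 = 0 has discriminant (8)² - 4·(32) = -64 < 0, so r = -4 ± 4i.
Hence y_h = C1*cos(4*x)*exp(-4*x) + C2*exp(-4*x)*sin(4*x).
Try y_p = A*cos(3*x) + B*sin(3*x). Substituting and equating the coefficients of cos(3x) and sin(3x) gives A = 23/1105, B = 24/1105, so y_p = 23*cos(3*x)/1105 + 24*sin(3*x)/1105.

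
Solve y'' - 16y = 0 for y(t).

Characteristic equation r² - 16 = 0 factors as (r + 4)(r - 4) = 0, so r = -4, 4.
Hence y_h = C1*exp(-4*t) + C2*exp(4*t).

y = C1*exp(-4*t) + C2*exp(4*t)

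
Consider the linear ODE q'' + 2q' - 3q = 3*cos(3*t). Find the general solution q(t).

q = -cos(3*t)/5 + sin(3*t)/10 + C1*exp(t) + C2*exp(-3*t)

Characteristic equation r² + 2r - 3 = 0 factors as (r - 1)(r + 3) = 0, so r = 1, -3.
Hence q_h = C1*exp(t) + C2*exp(-3*t).
Try q_p = A*cos(3*t) + B*sin(3*t). Substituting and equating the coefficients of cos(3t) and sin(3t) gives A = -1/5, B = 1/10, so q_p = -cos(3*t)/5 + sin(3*t)/10.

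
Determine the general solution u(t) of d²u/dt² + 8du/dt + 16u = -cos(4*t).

u = -sin(4*t)/32 + C1*exp(-4*t) + C2*t*exp(-4*t)

Characteristic equation r² + 8r + 16 = 0 has discriminant (8)² - 4·(16) = 0, so r = -4 is a repeated root.
Hence u_h = (C1 + C2*t)*exp(-4*t).
Try u_p = A*cos(4*t) + B*sin(4*t). Substituting and equating the coefficients of cos(4t) and sin(4t) gives A = 0, B = -1/32, so u_p = -sin(4*t)/32.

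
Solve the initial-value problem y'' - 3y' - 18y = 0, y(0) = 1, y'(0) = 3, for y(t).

Characteristic equation r² - 3r - 18 = 0 factors as (r + 3)(r - 6) = 0, so r = -3, 6.
Hence y_h = C1*exp(-3*t) + C2*exp(6*t).
Apply the initial conditions: y(0) = C1 + C2 = 1 and y'(0) = -3*C1 + 6*C2 = 3. Solving gives C1 = 1/3, C2 = 2/3.

y = exp(-3*t)/3 + 2*exp(6*t)/3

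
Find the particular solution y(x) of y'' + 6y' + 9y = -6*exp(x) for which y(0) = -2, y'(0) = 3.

y = -13*exp(-3*x)/8 - 3*exp(x)/8 - 3*x*exp(-3*x)/2

Characteristic equation r² + 6r + 9 = 0 has discriminant (6)² - 4·(9) = 0, so r = -3 is a repeated root.
Hence y_h = (C1 + C2*x)*exp(-3*x).
Try y_p = A*exp(x). Substituting into the equation and dividing by exp(x) gives A = -3/8, so y_p = -3*exp(x)/8.
General solution: y = -3*exp(x)/8 + C1*exp(-3*x) + C2*x*exp(-3*x).
Apply the initial conditions: y(0) = -3/8 + C1 = -2 and y'(0) = -3/8 + C2 - 3*C1 = 3. Solving gives C1 = -13/8, C2 = -3/2.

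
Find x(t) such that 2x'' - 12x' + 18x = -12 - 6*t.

Divide through by 2: x'' - 6x' + 9x = -6 - 3*t.
Characteristic equation r² - 6r + 9 = 0 has discriminant (-6)² - 4·(9) = 0, so r = 3 is a repeated root.
Hence x_h = (C1 + C2*t)*exp(3*t).
For the particular solution try x_p = A0 + A1*t. Substituting and matching coefficients of each power of t gives A0 = -8/9, A1 = -1/3, so x_p = -8/9 - t/3.

x = -8/9 - t/3 + C1*exp(3*t) + C2*t*exp(3*t)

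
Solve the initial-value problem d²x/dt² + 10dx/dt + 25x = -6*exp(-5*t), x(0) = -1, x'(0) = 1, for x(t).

Characteristic equation r² + 10r + 25 = 0 has discriminant (10)² - 4·(25) = 0, so r = -5 is a repeated root.
Hence x_h = (C1 + C2*t)*exp(-5*t).
Since exp(-5*t) solves the homogeneous equation (r = -5 is a root of multiplicity 2), multiply the trial by t^2. Try x_p = A*t^2*exp(-5*t). Substituting into the equation and dividing by exp(-5*t) gives A = -3, so x_p = -3*t^2*exp(-5*t).
General solution: x = C1*exp(-5*t) - 3*t^2*exp(-5*t) + C2*t*exp(-5*t).
Apply the initial conditions: x(0) = C1 = -1 and x'(0) = C2 - 5*C1 = 1. Solving gives C1 = -1, C2 = -4.

x = -exp(-5*t) - 4*t*exp(-5*t) - 3*t**2*exp(-5*t)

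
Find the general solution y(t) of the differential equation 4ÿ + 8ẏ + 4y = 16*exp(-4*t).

y = 4*exp(-4*t)/9 + C1*exp(-t) + C2*t*exp(-t)

Divide through by 4: y'' + 2y' + y = 4*exp(-4*t).
Characteristic equation r² + 2r + 1 = 0 has discriminant (2)² - 4·(1) = 0, so r = -1 is a repeated root.
Hence y_h = (C1 + C2*t)*exp(-t).
Try y_p = A*exp(-4*t). Substituting into the equation and dividing by exp(-4*t) gives A = 4/9, so y_p = 4*exp(-4*t)/9.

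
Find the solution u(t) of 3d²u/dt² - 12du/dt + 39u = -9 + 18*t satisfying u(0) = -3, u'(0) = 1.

Divide through by 3: u'' - 4u' + 13u = -3 + 6*t.
Characteristic equation r² - 4r + 13 = 0 has discriminant (-4)² - 4·(13) = -36 < 0, so r = 2 ± 3i.
Hence u_h = C1*cos(3*t)*exp(2*t) + C2*exp(2*t)*sin(3*t).
For the particular solution try u_p = A0 + A1*t. Substituting and matching coefficients of each power of t gives A0 = -15/169, A1 = 6/13, so u_p = -15/169 + 6*t/13.
General solution: u = -15/169 + 6*t/13 + C1*cos(3*t)*exp(2*t) + C2*exp(2*t)*sin(3*t).
Apply the initial conditions: u(0) = -15/169 + C1 = -3 and u'(0) = 6/13 + 2*C1 + 3*C2 = 1. Solving gives C1 = -492/169, C2 = 1075/507.

u = -15/169 + 6*t/13 - 492*cos(3*t)*exp(2*t)/169 + 1075*exp(2*t)*sin(3*t)/507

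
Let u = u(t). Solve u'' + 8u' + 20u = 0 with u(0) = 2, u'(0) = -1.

Characteristic equation r² + 8r + 20 = 0 has discriminant (8)² - 4·(20) = -16 < 0, so r = -4 ± 2i.
Hence u_h = C1*cos(2*t)*exp(-4*t) + C2*exp(-4*t)*sin(2*t).
Apply the initial conditions: u(0) = C1 = 2 and u'(0) = -4*C1 + 2*C2 = -1. Solving gives C1 = 2, C2 = 7/2.

u = 2*cos(2*t)*exp(-4*t) + 7*exp(-4*t)*sin(2*t)/2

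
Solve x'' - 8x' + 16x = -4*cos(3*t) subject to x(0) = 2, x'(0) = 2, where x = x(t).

x = -28*cos(3*t)/625 + 96*sin(3*t)/625 + 1278*exp(4*t)/625 - 166*t*exp(4*t)/25

Characteristic equation r² - 8r + 16 = 0 has discriminant (-8)² - 4·(16) = 0, so r = 4 is a repeated root.
Hence x_h = (C1 + C2*t)*exp(4*t).
Try x_p = A*cos(3*t) + B*sin(3*t). Substituting and equating the coefficients of cos(3t) and sin(3t) gives A = -28/625, B = 96/625, so x_p = -28*cos(3*t)/625 + 96*sin(3*t)/625.
General solution: x = -28*cos(3*t)/625 + 96*sin(3*t)/625 + C1*exp(4*t) + C2*t*exp(4*t).
Apply the initial conditions: x(0) = -28/625 + C1 = 2 and x'(0) = 288/625 + C2 + 4*C1 = 2. Solving gives C1 = 1278/625, C2 = -166/25.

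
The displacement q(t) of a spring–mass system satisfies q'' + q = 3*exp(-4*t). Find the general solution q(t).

q = 3*exp(-4*t)/17 + C1*cos(t) + C2*sin(t)

Characteristic equation r² + 1 = 0 has discriminant (0)² - 4·(1) = -4 < 0, so r = ± i.
Hence q_h = C1*cos(t) + C2*sin(t).
Try q_p = A*exp(-4*t). Substituting into the equation and dividing by exp(-4*t) gives A = 3/17, so q_p = 3*exp(-4*t)/17.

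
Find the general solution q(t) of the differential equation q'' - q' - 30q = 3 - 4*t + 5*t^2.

Characteristic equation r² - r - 30 = 0 factors as (r + 5)(r - 6) = 0, so r = -5, 6.
Hence q_h = C1*exp(-5*t) + C2*exp(6*t).
For the particular solution try q_p = A0 + A1*t + A2*t^2. Substituting and matching coefficients of each power of t gives A0 = -313/2700, A1 = 13/90, A2 = -1/6, so q_p = -313/2700 - t^2/6 + 13*t/90.

q = -313/2700 - t**2/6 + 13*t/90 + C1*exp(-5*t) + C2*exp(6*t)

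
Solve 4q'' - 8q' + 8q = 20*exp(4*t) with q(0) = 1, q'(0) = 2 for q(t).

Divide through by 4: q'' - 2q' + 2q = 5*exp(4*t).
Characteristic equation r² - 2r + 2 = 0 has discriminant (-2)² - 4·(2) = -4 < 0, so r = 1 ± i.
Hence q_h = C1*cos(t)*exp(t) + C2*exp(t)*sin(t).
Try q_p = A*exp(4*t). Substituting into the equation and dividing by exp(4*t) gives A = 1/2, so q_p = exp(4*t)/2.
General solution: q = exp(4*t)/2 + C1*cos(t)*exp(t) + C2*exp(t)*sin(t).
Apply the initial conditions: q(0) = 1/2 + C1 = 1 and q'(0) = 2 + C1 + C2 = 2. Solving gives C1 = 1/2, C2 = -1/2.

q = exp(4*t)/2 + cos(t)*exp(t)/2 - exp(t)*sin(t)/2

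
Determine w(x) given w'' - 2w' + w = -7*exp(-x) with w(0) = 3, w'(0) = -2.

w = -7*exp(-x)/4 + 19*exp(x)/4 - 17*x*exp(x)/2

Characteristic equation r² - 2r + 1 = 0 has discriminant (-2)² - 4·(1) = 0, so r = 1 is a repeated root.
Hence w_h = (C1 + C2*x)*exp(x).
Try w_p = A*exp(-x). Substituting into the equation and dividing by exp(-x) gives A = -7/4, so w_p = -7*exp(-x)/4.
General solution: w = -7*exp(-x)/4 + C1*exp(x) + C2*x*exp(x).
Apply the initial conditions: w(0) = -7/4 + C1 = 3 and w'(0) = 7/4 + C1 + C2 = -2. Solving gives C1 = 19/4, C2 = -17/2.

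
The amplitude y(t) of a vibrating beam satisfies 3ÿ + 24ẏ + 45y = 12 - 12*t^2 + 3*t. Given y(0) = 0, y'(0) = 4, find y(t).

Divide through by 3: y'' + 8y' + 15y = 4 + t - 4*t^2.
Characteristic equation r² + 8r + 15 = 0 factors as (r + 3)(r + 5) = 0, so r = -3, -5.
Hence y_h = C1*exp(-3*t) + C2*exp(-5*t).
For the particular solution try y_p = A0 + A1*t + A2*t^2. Substituting and matching coefficients of each power of t gives A0 = 2**(575/787)*3**(336/787)*5**(342/787)*7**(330/787)/105, A1 = 79/225, A2 = -4/15, so y_p = 388/3375 - 4*t^2/15 + 79*t/225.
General solution: y = 388/3375 - 4*t^2/15 + 79*t/225 + C1*exp(-3*t) + C2*exp(-5*t).
Apply the initial conditions: y(0) = 388/3375 + C1 + C2 = 0 and y'(0) = 79/225 - 5*C2 - 3*C1 = 4. Solving gives C1 = 83/54, C2 = -413/250.

y = 388/3375 - 413*exp(-5*t)/250 - 4*t**2/15 + 79*t/225 + 83*exp(-3*t)/54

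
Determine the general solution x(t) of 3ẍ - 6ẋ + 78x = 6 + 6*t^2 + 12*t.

Divide through by 3: x'' - 2x' + 26x = 2 + 2*t^2 + 4*t.
Characteristic equation r² - 2r + 26 = 0 has discriminant (-2)² - 4·(26) = -100 < 0, so r = 1 ± 5i.
Hence x_h = C1*cos(5*t)*exp(t) + C2*exp(t)*sin(5*t).
For the particular solution try x_p = A0 + A1*t + A2*t^2. Substituting and matching coefficients of each power of t gives A0 = 184/2197, A1 = 28/169, A2 = 1/13, so x_p = 184/2197 + t^2/13 + 28*t/169.

x = 184/2197 + t**2/13 + 28*t/169 + C1*cos(5*t)*exp(t) + C2*exp(t)*sin(5*t)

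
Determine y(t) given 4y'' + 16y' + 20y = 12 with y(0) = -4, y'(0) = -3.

Divide through by 4: y'' + 4y' + 5y = 3.
Characteristic equation r² + 4r + 5 = 0 has discriminant (4)² - 4·(5) = -4 < 0, so r = -2 ± i.
Hence y_h = C1*cos(t)*exp(-2*t) + C2*exp(-2*t)*sin(t).
For the particular solution try y_p = A0. Substituting and matching coefficients of each power of t gives A0 = 3/5, so y_p = 3/5.
General solution: y = 3/5 + C1*cos(t)*exp(-2*t) + C2*exp(-2*t)*sin(t).
Apply the initial conditions: y(0) = 3/5 + C1 = -4 and y'(0) = C2 - 2*C1 = -3. Solving gives C1 = -23/5, C2 = -61/5.

y = 3/5 - 61*exp(-2*t)*sin(t)/5 - 23*cos(t)*exp(-2*t)/5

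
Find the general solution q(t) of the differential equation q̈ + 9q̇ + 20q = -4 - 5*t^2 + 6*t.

Characteristic equation r² + 9r + 20 = 0 factors as (r + 5)(r + 4) = 0, so r = -5, -4.
Hence q_h = C1*exp(-5*t) + C2*exp(-4*t).
For the particular solution try q_p = A0 + A1*t + A2*t^2. Substituting and matching coefficients of each power of t gives A0 = -329/800, A1 = 21/40, A2 = -1/4, so q_p = -329/800 - t^2/4 + 21*t/40.

q = -329/800 - t**2/4 + 21*t/40 + C1*exp(-5*t) + C2*exp(-4*t)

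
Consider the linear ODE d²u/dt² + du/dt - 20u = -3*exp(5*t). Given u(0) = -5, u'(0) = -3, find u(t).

Characteristic equation r² + r - 20 = 0 factors as (r - 4)(r + 5) = 0, so r = 4, -5.
Hence u_h = C1*exp(4*t) + C2*exp(-5*t).
Try u_p = A*exp(5*t). Substituting into the equation and dividing by exp(5*t) gives A = -3/10, so u_p = -3*exp(5*t)/10.
General solution: u = -3*exp(5*t)/10 + C1*exp(4*t) + C2*exp(-5*t).
Apply the initial conditions: u(0) = -3/10 + C1 + C2 = -5 and u'(0) = -3/2 - 5*C2 + 4*C1 = -3. Solving gives C1 = -25/9, C2 = -173/90.

u = -173*exp(-5*t)/90 - 25*exp(4*t)/9 - 3*exp(5*t)/10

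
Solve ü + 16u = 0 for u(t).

u = C1*cos(4*t) + C2*sin(4*t)

Characteristic equation r² + 16 = 0 has discriminant (0)² - 4·(16) = -64 < 0, so r = ± 4i.
Hence u_h = C1*cos(4*t) + C2*sin(4*t).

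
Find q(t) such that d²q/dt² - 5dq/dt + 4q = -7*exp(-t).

Characteristic equation r² - 5r + 4 = 0 factors as (r - 1)(r - 4) = 0, so r = 1, 4.
Hence q_h = C1*exp(t) + C2*exp(4*t).
Try q_p = A*exp(-t). Substituting into the equation and dividing by exp(-t) gives A = -7/10, so q_p = -7*exp(-t)/10.

q = -7*exp(-t)/10 + C1*exp(t) + C2*exp(4*t)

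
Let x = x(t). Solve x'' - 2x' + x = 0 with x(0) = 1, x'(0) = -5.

x = -6*t*exp(t) + exp(t)

Characteristic equation r² - 2r + 1 = 0 has discriminant (-2)² - 4·(1) = 0, so r = 1 is a repeated root.
Hence x_h = (C1 + C2*t)*exp(t).
Apply the initial conditions: x(0) = C1 = 1 and x'(0) = C1 + C2 = -5. Solving gives C1 = 1, C2 = -6.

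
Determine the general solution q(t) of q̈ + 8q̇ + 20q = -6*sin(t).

Characteristic equation r² + 8r + 20 = 0 has discriminant (8)² - 4·(20) = -16 < 0, so r = -4 ± 2i.
Hence q_h = C1*cos(2*t)*exp(-4*t) + C2*exp(-4*t)*sin(2*t).
Try q_p = A*cos(t) + B*sin(t). Substituting and equating the coefficients of cos(t) and sin(t) gives A = 48/425, B = -114/425, so q_p = -114*sin(t)/425 + 48*cos(t)/425.

q = -114*sin(t)/425 + 48*cos(t)/425 + C1*cos(2*t)*exp(-4*t) + C2*exp(-4*t)*sin(2*t)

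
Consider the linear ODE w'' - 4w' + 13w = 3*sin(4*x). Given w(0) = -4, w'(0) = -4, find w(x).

w = -9*sin(4*x)/265 + 48*cos(4*x)/265 - 1108*cos(3*x)*exp(2*x)/265 + 1192*exp(2*x)*sin(3*x)/795

Characteristic equation r² - 4r + 13 = 0 has discriminant (-4)² - 4·(13) = -36 < 0, so r = 2 ± 3i.
Hence w_h = C1*cos(3*x)*exp(2*x) + C2*exp(2*x)*sin(3*x).
Try w_p = A*cos(4*x) + B*sin(4*x). Substituting and equating the coefficients of cos(4x) and sin(4x) gives A = 48/265, B = -9/265, so w_p = -9*sin(4*x)/265 + 48*cos(4*x)/265.
General solution: w = -9*sin(4*x)/265 + 48*cos(4*x)/265 + C1*cos(3*x)*exp(2*x) + C2*exp(2*x)*sin(3*x).
Apply the initial conditions: w(0) = 48/265 + C1 = -4 and w'(0) = -36/265 + 2*C1 + 3*C2 = -4. Solving gives C1 = -1108/265, C2 = 1192/795.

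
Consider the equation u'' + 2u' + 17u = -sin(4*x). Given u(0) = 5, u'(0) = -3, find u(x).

u = -sin(4*x)/65 + 8*cos(4*x)/65 + 63*exp(-x)*sin(4*x)/130 + 317*cos(4*x)*exp(-x)/65

Characteristic equation r² + 2r + 17 = 0 has discriminant (2)² - 4·(17) = -64 < 0, so r = -1 ± 4i.
Hence u_h = C1*cos(4*x)*exp(-x) + C2*exp(-x)*sin(4*x).
Try u_p = A*cos(4*x) + B*sin(4*x). Substituting and equating the coefficients of cos(4x) and sin(4x) gives A = 8/65, B = -1/65, so u_p = -sin(4*x)/65 + 8*cos(4*x)/65.
General solution: u = -sin(4*x)/65 + 8*cos(4*x)/65 + C1*cos(4*x)*exp(-x) + C2*exp(-x)*sin(4*x).
Apply the initial conditions: u(0) = 8/65 + C1 = 5 and u'(0) = -4/65 - C1 + 4*C2 = -3. Solving gives C1 = 317/65, C2 = 63/130.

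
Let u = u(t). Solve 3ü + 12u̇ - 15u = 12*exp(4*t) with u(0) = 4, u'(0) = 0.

Divide through by 3: u'' + 4u' - 5u = 4*exp(4*t).
Characteristic equation r² + 4r - 5 = 0 factors as (r - 1)(r + 5) = 0, so r = 1, -5.
Hence u_h = C1*exp(t) + C2*exp(-5*t).
Try u_p = A*exp(4*t). Substituting into the equation and dividing by exp(4*t) gives A = 4/27, so u_p = 4*exp(4*t)/27.
General solution: u = 4*exp(4*t)/27 + C1*exp(t) + C2*exp(-5*t).
Apply the initial conditions: u(0) = 4/27 + C1 + C2 = 4 and u'(0) = 16/27 + C1 - 5*C2 = 0. Solving gives C1 = 28/9, C2 = 20/27.

u = 4*exp(4*t)/27 + 20*exp(-5*t)/27 + 28*exp(t)/9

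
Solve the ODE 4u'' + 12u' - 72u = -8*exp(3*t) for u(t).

Divide through by 4: u'' + 3u' - 18u = -2*exp(3*t).
Characteristic equation r² + 3r - 18 = 0 factors as (r + 6)(r - 3) = 0, so r = -6, 3.
Hence u_h = C1*exp(-6*t) + C2*exp(3*t).
Since exp(3*t) solves the homogeneous equation (r = 3 is a root of multiplicity 1), multiply the trial by t. Try u_p = A*t*exp(3*t). Substituting into the equation and dividing by exp(3*t) gives A = -2/9, so u_p = -2*t*exp(3*t)/9.

u = C1*exp(-6*t) + C2*exp(3*t) - 2*t*exp(3*t)/9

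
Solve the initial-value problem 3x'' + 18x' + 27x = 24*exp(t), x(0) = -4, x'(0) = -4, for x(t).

x = exp(t)/2 - 9*exp(-3*t)/2 - 18*t*exp(-3*t)

Divide through by 3: x'' + 6x' + 9x = 8*exp(t).
Characteristic equation r² + 6r + 9 = 0 has discriminant (6)² - 4·(9) = 0, so r = -3 is a repeated root.
Hence x_h = (C1 + C2*t)*exp(-3*t).
Try x_p = A*exp(t). Substituting into the equation and dividing by exp(t) gives A = 1/2, so x_p = exp(t)/2.
General solution: x = exp(t)/2 + C1*exp(-3*t) + C2*t*exp(-3*t).
Apply the initial conditions: x(0) = 1/2 + C1 = -4 and x'(0) = 1/2 + C2 - 3*C1 = -4. Solving gives C1 = -9/2, C2 = -18.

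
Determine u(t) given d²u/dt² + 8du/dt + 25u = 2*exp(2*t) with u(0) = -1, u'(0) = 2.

Characteristic equation r² + 8r + 25 = 0 has discriminant (8)² - 4·(25) = -36 < 0, so r = -4 ± 3i.
Hence u_h = C1*cos(3*t)*exp(-4*t) + C2*exp(-4*t)*sin(3*t).
Try u_p = A*exp(2*t). Substituting into the equation and dividing by exp(2*t) gives A = 2/45, so u_p = 2*exp(2*t)/45.
General solution: u = 2*exp(2*t)/45 + C1*cos(3*t)*exp(-4*t) + C2*exp(-4*t)*sin(3*t).
Apply the initial conditions: u(0) = 2/45 + C1 = -1 and u'(0) = 4/45 - 4*C1 + 3*C2 = 2. Solving gives C1 = -47/45, C2 = -34/45.

u = 2*exp(2*t)/45 - 47*cos(3*t)*exp(-4*t)/45 - 34*exp(-4*t)*sin(3*t)/45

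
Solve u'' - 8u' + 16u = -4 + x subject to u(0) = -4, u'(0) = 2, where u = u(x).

Characteristic equation r² - 8r + 16 = 0 has discriminant (-8)² - 4·(16) = 0, so r = 4 is a repeated root.
Hence u_h = (C1 + C2*x)*exp(4*x).
For the particular solution try u_p = A0 + A1*x. Substituting and matching coefficients of each power of x gives A0 = -7/32, A1 = 1/16, so u_p = -7/32 + x/16.
General solution: u = -7/32 + x/16 + C1*exp(4*x) + C2*x*exp(4*x).
Apply the initial conditions: u(0) = -7/32 + C1 = -4 and u'(0) = 1/16 + C2 + 4*C1 = 2. Solving gives C1 = -121/32, C2 = 273/16.

u = -7/32 - 121*exp(4*x)/32 + x/16 + 273*x*exp(4*x)/16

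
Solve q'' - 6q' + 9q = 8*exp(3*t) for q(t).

q = C1*exp(3*t) + 4*t**2*exp(3*t) + C2*t*exp(3*t)

Characteristic equation r² - 6r + 9 = 0 has discriminant (-6)² - 4·(9) = 0, so r = 3 is a repeated root.
Hence q_h = (C1 + C2*t)*exp(3*t).
Since exp(3*t) solves the homogeneous equation (r = 3 is a root of multiplicity 2), multiply the trial by t^2. Try q_p = A*t^2*exp(3*t). Substituting into the equation and dividing by exp(3*t) gives A = 4, so q_p = 4*t^2*exp(3*t).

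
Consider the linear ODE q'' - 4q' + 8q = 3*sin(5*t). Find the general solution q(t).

Characteristic equation r² - 4r + 8 = 0 has discriminant (-4)² - 4·(8) = -16 < 0, so r = 2 ± 2i.
Hence q_h = C1*cos(2*t)*exp(2*t) + C2*exp(2*t)*sin(2*t).
Try q_p = A*cos(5*t) + B*sin(5*t). Substituting and equating the coefficients of cos(5t) and sin(5t) gives A = 60/689, B = -51/689, so q_p = -51*sin(5*t)/689 + 60*cos(5*t)/689.

q = -51*sin(5*t)/689 + 60*cos(5*t)/689 + C1*cos(2*t)*exp(2*t) + C2*exp(2*t)*sin(2*t)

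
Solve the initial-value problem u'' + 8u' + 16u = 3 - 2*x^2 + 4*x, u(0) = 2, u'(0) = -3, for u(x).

Characteristic equation r² + 8r + 16 = 0 has discriminant (8)² - 4·(16) = 0, so r = -4 is a repeated root.
Hence u_h = (C1 + C2*x)*exp(-4*x).
For the particular solution try u_p = A0 + A1*x + A2*x^2. Substituting and matching coefficients of each power of x gives A0 = 1/64, A1 = 3/8, A2 = -1/8, so u_p = 1/64 - x^2/8 + 3*x/8.
General solution: u = 1/64 - x^2/8 + 3*x/8 + C1*exp(-4*x) + C2*x*exp(-4*x).
Apply the initial conditions: u(0) = 1/64 + C1 = 2 and u'(0) = 3/8 + C2 - 4*C1 = -3. Solving gives C1 = 127/64, C2 = 73/16.

u = 1/64 - x**2/8 + 3*x/8 + 127*exp(-4*x)/64 + 73*x*exp(-4*x)/16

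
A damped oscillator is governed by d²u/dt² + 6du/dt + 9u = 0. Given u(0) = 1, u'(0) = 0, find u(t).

Characteristic equation r² + 6r + 9 = 0 has discriminant (6)² - 4·(9) = 0, so r = -3 is a repeated root.
Hence u_h = (C1 + C2*t)*exp(-3*t).
Apply the initial conditions: u(0) = C1 = 1 and u'(0) = C2 - 3*C1 = 0. Solving gives C1 = 1, C2 = 3.

u = 3*t*exp(-3*t) + exp(-3*t)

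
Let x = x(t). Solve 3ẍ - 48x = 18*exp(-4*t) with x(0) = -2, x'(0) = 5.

Divide through by 3: x'' - 16x = 6*exp(-4*t).
Characteristic equation r² - 16 = 0 factors as (r + 4)(r - 4) = 0, so r = -4, 4.
Hence x_h = C1*exp(-4*t) + C2*exp(4*t).
Since exp(-4*t) solves the homogeneous equation (r = -4 is a root of multiplicity 1), multiply the trial by t. Try x_p = A*t*exp(-4*t). Substituting into the equation and dividing by exp(-4*t) gives A = -3/4, so x_p = -3*t*exp(-4*t)/4.
General solution: x = C1*exp(-4*t) + C2*exp(4*t) - 3*t*exp(-4*t)/4.
Apply the initial conditions: x(0) = C1 + C2 = -2 and x'(0) = -3/4 - 4*C1 + 4*C2 = 5. Solving gives C1 = -55/32, C2 = -9/32.

x = -55*exp(-4*t)/32 - 9*exp(4*t)/32 - 3*t*exp(-4*t)/4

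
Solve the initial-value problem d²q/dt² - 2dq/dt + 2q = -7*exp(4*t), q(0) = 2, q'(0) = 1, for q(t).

q = -7*exp(4*t)/10 + 11*exp(t)*sin(t)/10 + 27*cos(t)*exp(t)/10

Characteristic equation r² - 2r + 2 = 0 has discriminant (-2)² - 4·(2) = -4 < 0, so r = 1 ± i.
Hence q_h = C1*cos(t)*exp(t) + C2*exp(t)*sin(t).
Try q_p = A*exp(4*t). Substituting into the equation and dividing by exp(4*t) gives A = -7/10, so q_p = -7*exp(4*t)/10.
General solution: q = -7*exp(4*t)/10 + C1*cos(t)*exp(t) + C2*exp(t)*sin(t).
Apply the initial conditions: q(0) = -7/10 + C1 = 2 and q'(0) = -14/5 + C1 + C2 = 1. Solving gives C1 = 27/10, C2 = 11/10.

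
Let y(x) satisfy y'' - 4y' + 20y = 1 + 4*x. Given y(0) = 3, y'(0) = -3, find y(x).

Characteristic equation r² - 4r + 20 = 0 has discriminant (-4)² - 4·(20) = -64 < 0, so r = 2 ± 4i.
Hence y_h = C1*cos(4*x)*exp(2*x) + C2*exp(2*x)*sin(4*x).
For the particular solution try y_p = A0 + A1*x. Substituting and matching coefficients of each power of x gives A0 = 9/100, A1 = 1/5, so y_p = 9/100 + x/5.
General solution: y = 9/100 + x/5 + C1*cos(4*x)*exp(2*x) + C2*exp(2*x)*sin(4*x).
Apply the initial conditions: y(0) = 9/100 + C1 = 3 and y'(0) = 1/5 + 2*C1 + 4*C2 = -3. Solving gives C1 = 291/100, C2 = -451/200.

y = 9/100 + x/5 - 451*exp(2*x)*sin(4*x)/200 + 291*cos(4*x)*exp(2*x)/100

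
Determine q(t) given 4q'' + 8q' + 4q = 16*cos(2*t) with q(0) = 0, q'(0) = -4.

Divide through by 4: q'' + 2q' + q = 4*cos(2*t).
Characteristic equation r² + 2r + 1 = 0 has discriminant (2)² - 4·(1) = 0, so r = -1 is a repeated root.
Hence q_h = (C1 + C2*t)*exp(-t).
Try q_p = A*cos(2*t) + B*sin(2*t). Substituting and equating the coefficients of cos(2t) and sin(2t) gives A = -12/25, B = 16/25, so q_p = -12*cos(2*t)/25 + 16*sin(2*t)/25.
General solution: q = -12*cos(2*t)/25 + 16*sin(2*t)/25 + C1*exp(-t) + C2*t*exp(-t).
Apply the initial conditions: q(0) = -12/25 + C1 = 0 and q'(0) = 32/25 + C2 - C1 = -4. Solving gives C1 = 12/25, C2 = -24/5.

q = -12*cos(2*t)/25 + 12*exp(-t)/25 + 16*sin(2*t)/25 - 24*t*exp(-t)/5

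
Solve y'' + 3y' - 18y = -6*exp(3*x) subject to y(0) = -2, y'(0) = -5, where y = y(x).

y = -49*exp(3*x)/27 - 5*exp(-6*x)/27 - 2*x*exp(3*x)/3

Characteristic equation r² + 3r - 18 = 0 factors as (r - 3)(r + 6) = 0, so r = 3, -6.
Hence y_h = C1*exp(3*x) + C2*exp(-6*x).
Since exp(3*x) solves the homogeneous equation (r = 3 is a root of multiplicity 1), multiply the trial by x. Try y_p = A*x*exp(3*x). Substituting into the equation and dividing by exp(3*x) gives A = -2/3, so y_p = -2*x*exp(3*x)/3.
General solution: y = C1*exp(3*x) + C2*exp(-6*x) - 2*x*exp(3*x)/3.
Apply the initial conditions: y(0) = C1 + C2 = -2 and y'(0) = -2/3 - 6*C2 + 3*C1 = -5. Solving gives C1 = -49/27, C2 = -5/27.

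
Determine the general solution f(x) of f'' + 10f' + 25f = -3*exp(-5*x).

f = C1*exp(-5*x) - 3*x**2*exp(-5*x)/2 + C2*x*exp(-5*x)

Characteristic equation r² + 10r + 25 = 0 has discriminant (10)² - 4·(25) = 0, so r = -5 is a repeated root.
Hence f_h = (C1 + C2*x)*exp(-5*x).
Since exp(-5*x) solves the homogeneous equation (r = -5 is a root of multiplicity 2), multiply the trial by x^2. Try f_p = A*x^2*exp(-5*x). Substituting into the equation and dividing by exp(-5*x) gives A = -3/2, so f_p = -3*x^2*exp(-5*x)/2.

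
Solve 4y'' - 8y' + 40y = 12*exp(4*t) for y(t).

y = exp(4*t)/6 + C1*cos(3*t)*exp(t) + C2*exp(t)*sin(3*t)

Divide through by 4: y'' - 2y' + 10y = 3*exp(4*t).
Characteristic equation r² - 2r + 10 = 0 has discriminant (-2)² - 4·(10) = -36 < 0, so r = 1 ± 3i.
Hence y_h = C1*cos(3*t)*exp(t) + C2*exp(t)*sin(3*t).
Try y_p = A*exp(4*t). Substituting into the equation and dividing by exp(4*t) gives A = 1/6, so y_p = exp(4*t)/6.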